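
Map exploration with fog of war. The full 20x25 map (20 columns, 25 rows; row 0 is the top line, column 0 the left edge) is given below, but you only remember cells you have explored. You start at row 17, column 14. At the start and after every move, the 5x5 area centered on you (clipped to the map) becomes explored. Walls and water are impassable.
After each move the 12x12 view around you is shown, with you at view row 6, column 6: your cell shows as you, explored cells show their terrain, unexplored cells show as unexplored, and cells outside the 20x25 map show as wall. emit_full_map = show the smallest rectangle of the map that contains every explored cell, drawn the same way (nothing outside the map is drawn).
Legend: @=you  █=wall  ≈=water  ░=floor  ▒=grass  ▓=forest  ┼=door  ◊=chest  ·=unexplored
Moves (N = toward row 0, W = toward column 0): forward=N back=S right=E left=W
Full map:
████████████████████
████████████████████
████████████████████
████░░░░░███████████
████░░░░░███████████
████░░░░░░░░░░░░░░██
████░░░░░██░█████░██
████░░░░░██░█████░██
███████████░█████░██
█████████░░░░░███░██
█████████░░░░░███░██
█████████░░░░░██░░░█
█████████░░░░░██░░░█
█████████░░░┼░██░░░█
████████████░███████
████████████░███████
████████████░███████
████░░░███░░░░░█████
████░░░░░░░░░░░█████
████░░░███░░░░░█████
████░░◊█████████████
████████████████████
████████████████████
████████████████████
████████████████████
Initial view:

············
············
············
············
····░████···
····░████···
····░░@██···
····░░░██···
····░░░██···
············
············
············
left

············
············
············
············
····█░████··
····█░████··
····░░@░██··
····░░░░██··
····░░░░██··
············
············
············

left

············
············
············
············
····██░████·
····██░████·
····░░@░░██·
····░░░░░██·
····░░░░░██·
············
············
············

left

············
············
············
············
····███░████
····███░████
····█░@░░░██
····░░░░░░██
····█░░░░░██
············
············
············

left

············
············
············
············
····████░███
····████░███
····██@░░░░█
····░░░░░░░█
····██░░░░░█
············
············
············

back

············
············
············
····████░███
····████░███
····██░░░░░█
····░░@░░░░█
····██░░░░░█
····█████···
············
············
············

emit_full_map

████░████
████░████
██░░░░░██
░░@░░░░██
██░░░░░██
█████····

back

············
············
····████░███
····████░███
····██░░░░░█
····░░░░░░░█
····██@░░░░█
····█████···
····█████···
············
············
············

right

············
············
···████░████
···████░████
···██░░░░░██
···░░░░░░░██
···██░@░░░██
···██████···
···██████···
············
············
············

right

············
············
··████░████·
··████░████·
··██░░░░░██·
··░░░░░░░██·
··██░░@░░██·
··███████···
··███████···
············
············
············

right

············
············
·████░████··
·████░████··
·██░░░░░██··
·░░░░░░░██··
·██░░░@░██··
·████████···
·████████···
············
············
············

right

············
············
████░████···
████░████···
██░░░░░██···
░░░░░░░██···
██░░░░@██···
█████████···
█████████···
············
············
············

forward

············
············
············
████░████···
████░████···
██░░░░░██···
░░░░░░@██···
██░░░░░██···
█████████···
█████████···
············
············

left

············
············
············
·████░████··
·████░████··
·██░░░░░██··
·░░░░░@░██··
·██░░░░░██··
·█████████··
·█████████··
············
············

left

············
············
············
··████░████·
··████░████·
··██░░░░░██·
··░░░░@░░██·
··██░░░░░██·
··█████████·
··█████████·
············
············

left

············
············
············
···████░████
···████░████
···██░░░░░██
···░░░@░░░██
···██░░░░░██
···█████████
···█████████
············
············

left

············
············
············
····████░███
····████░███
····██░░░░░█
····░░@░░░░█
····██░░░░░█
····████████
····████████
············
············

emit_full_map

████░████
████░████
██░░░░░██
░░@░░░░██
██░░░░░██
█████████
█████████

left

············
············
············
·····████░██
····█████░██
····███░░░░░
····░░@░░░░░
····███░░░░░
····████████
·····███████
············
············

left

············
············
············
······████░█
····██████░█
····░███░░░░
····░░@░░░░░
····░███░░░░
····◊███████
······██████
············
············

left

············
············
············
·······████░
····███████░
····░░███░░░
····░░@░░░░░
····░░███░░░
····░◊██████
·······█████
············
············

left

············
············
············
········████
····████████
····░░░███░░
····░░@░░░░░
····░░░███░░
····░░◊█████
········████
············
············

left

█···········
█···········
█···········
█········███
█···████████
█···█░░░███░
█···█░@░░░░░
█···█░░░███░
█···█░░◊████
█········███
█···········
█···········

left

██··········
██··········
██··········
██········██
██··████████
██··██░░░███
██··██@░░░░░
██··██░░░███
██··██░░◊███
██········██
██··········
██··········

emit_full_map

······████░████
██████████░████
██░░░███░░░░░██
██@░░░░░░░░░░██
██░░░███░░░░░██
██░░◊██████████
······█████████

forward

██··········
██··········
██··········
██··········
██··█████·██
██··████████
██··██@░░███
██··██░░░░░░
██··██░░░███
██··██░░◊███
██········██
██··········

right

█···········
█···········
█···········
█···········
█··█████████
█··█████████
█··██░@░███░
█··██░░░░░░░
█··██░░░███░
█··██░░◊████
█········███
█···········

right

············
············
············
············
··██████████
··██████████
··██░░@███░░
··██░░░░░░░░
··██░░░███░░
··██░░◊█████
········████
············

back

············
············
············
··██████████
··██████████
··██░░░███░░
··██░░@░░░░░
··██░░░███░░
··██░░◊█████
········████
············
············

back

············
············
··██████████
··██████████
··██░░░███░░
··██░░░░░░░░
··██░░@███░░
··██░░◊█████
····████████
············
············
············

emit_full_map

██████████░████
██████████░████
██░░░███░░░░░██
██░░░░░░░░░░░██
██░░@███░░░░░██
██░░◊██████████
··█████████████


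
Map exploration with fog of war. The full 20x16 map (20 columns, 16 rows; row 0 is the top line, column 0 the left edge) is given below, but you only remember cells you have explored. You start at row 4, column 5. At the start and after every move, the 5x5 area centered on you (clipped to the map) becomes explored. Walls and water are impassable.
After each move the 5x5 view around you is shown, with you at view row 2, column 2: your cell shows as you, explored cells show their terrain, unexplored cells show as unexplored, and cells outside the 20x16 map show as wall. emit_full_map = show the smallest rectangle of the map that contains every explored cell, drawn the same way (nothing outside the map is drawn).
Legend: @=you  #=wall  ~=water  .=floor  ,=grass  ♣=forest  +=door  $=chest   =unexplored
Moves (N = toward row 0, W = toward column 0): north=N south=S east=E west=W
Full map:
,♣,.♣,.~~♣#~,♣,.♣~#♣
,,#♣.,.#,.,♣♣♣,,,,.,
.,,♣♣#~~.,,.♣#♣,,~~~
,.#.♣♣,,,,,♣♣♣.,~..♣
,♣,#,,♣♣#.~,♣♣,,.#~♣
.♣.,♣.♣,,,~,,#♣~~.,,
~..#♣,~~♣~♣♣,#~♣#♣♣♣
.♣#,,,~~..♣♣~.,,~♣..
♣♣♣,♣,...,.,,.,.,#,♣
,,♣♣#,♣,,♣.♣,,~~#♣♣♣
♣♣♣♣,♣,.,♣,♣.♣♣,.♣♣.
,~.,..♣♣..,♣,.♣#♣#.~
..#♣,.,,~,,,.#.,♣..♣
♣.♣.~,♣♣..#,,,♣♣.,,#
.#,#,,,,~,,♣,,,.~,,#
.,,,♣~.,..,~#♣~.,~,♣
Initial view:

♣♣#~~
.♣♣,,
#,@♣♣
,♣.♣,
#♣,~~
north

♣.,.#
♣♣#~~
.♣@,,
#,,♣♣
,♣.♣,

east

.,.#,
♣#~~.
♣♣@,,
,,♣♣#
♣.♣,,

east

,.#,.
#~~.,
♣,@,,
,♣♣#.
.♣,,,

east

.#,.,
~~.,,
,,@,,
♣♣#.~
♣,,,~

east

#,.,♣
~.,,.
,,@,♣
♣#.~,
,,,~,

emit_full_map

♣.,.#,.,♣
♣♣#~~.,,.
.♣♣,,,@,♣
#,,♣♣#.~,
,♣.♣,,,~,
#♣,~~    

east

,.,♣♣
.,,.♣
,,@♣♣
#.~,♣
,,~,,

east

.,♣♣♣
,,.♣#
,,@♣♣
.~,♣♣
,~,,#

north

♣#~,♣
.,♣♣♣
,,@♣#
,,♣♣♣
.~,♣♣

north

#####
♣#~,♣
.,@♣♣
,,.♣#
,,♣♣♣

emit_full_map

      ♣#~,♣
♣.,.#,.,@♣♣
♣♣#~~.,,.♣#
.♣♣,,,,,♣♣♣
#,,♣♣#.~,♣♣
,♣.♣,,,~,,#
#♣,~~      


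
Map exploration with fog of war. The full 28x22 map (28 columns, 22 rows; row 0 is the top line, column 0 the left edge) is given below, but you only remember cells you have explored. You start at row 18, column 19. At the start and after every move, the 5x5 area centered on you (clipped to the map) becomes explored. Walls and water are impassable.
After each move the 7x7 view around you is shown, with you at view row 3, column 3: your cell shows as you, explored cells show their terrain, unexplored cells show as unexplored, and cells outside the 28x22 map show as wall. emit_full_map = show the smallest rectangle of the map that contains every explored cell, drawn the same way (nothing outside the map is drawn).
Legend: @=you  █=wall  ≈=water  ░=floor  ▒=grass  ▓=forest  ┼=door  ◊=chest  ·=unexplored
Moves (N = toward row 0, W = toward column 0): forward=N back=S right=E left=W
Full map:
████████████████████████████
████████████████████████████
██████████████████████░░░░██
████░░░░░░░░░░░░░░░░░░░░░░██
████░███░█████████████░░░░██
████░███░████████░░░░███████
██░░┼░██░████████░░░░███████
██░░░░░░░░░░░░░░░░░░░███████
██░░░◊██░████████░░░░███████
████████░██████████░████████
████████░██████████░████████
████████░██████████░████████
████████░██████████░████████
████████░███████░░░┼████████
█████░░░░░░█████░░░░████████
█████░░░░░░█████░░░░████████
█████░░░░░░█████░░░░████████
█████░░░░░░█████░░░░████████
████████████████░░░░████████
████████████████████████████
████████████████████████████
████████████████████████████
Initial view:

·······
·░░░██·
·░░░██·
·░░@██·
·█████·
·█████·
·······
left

·······
·░░░░██
·░░░░██
·░░@░██
·██████
·██████
·······

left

·······
·█░░░░█
·█░░░░█
·█░@░░█
·██████
·██████
·······

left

·······
·██░░░░
·██░░░░
·██@░░░
·██████
·██████
·······

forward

·······
·██░░░·
·██░░░░
·██@░░░
·██░░░░
·██████
·██████

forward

·······
·██░░░·
·██░░░·
·██@░░░
·██░░░░
·██░░░░
·██████

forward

·······
·██░░░·
·██░░░·
·██@░░·
·██░░░░
·██░░░░
·██░░░░

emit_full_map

██░░░···
██░░░···
██@░░···
██░░░░██
██░░░░██
██░░░░██
████████
████████

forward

·······
·█████·
·██░░░·
·██@░░·
·██░░░·
·██░░░░
·██░░░░

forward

·······
·█████·
·█████·
·██@░░·
·██░░░·
·██░░░·
·██░░░░

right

·······
█████░·
█████░·
██░@░┼·
██░░░░·
██░░░░·
██░░░░█

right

·······
████░█·
████░█·
█░░@┼█·
█░░░░█·
█░░░░█·
█░░░░██

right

·······
███░██·
███░██·
░░░@██·
░░░░██·
░░░░██·
░░░░██·

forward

·······
·██░██·
███░██·
███@██·
░░░┼██·
░░░░██·
░░░░██·

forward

·······
·██░██·
·██░██·
███@██·
███░██·
░░░┼██·
░░░░██·

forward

·······
·░░░░█·
·██░██·
·██@██·
███░██·
███░██·
░░░┼██·

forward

·······
·░░░░█·
·░░░░█·
·██@██·
·██░██·
███░██·
███░██·

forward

·······
·░░░░█·
·░░░░█·
·░░@░█·
·██░██·
·██░██·
███░██·

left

·······
·█░░░░█
·░░░░░█
·█░@░░█
·███░██
·███░██
████░██

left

·······
·██░░░░
·░░░░░░
·██@░░░
·████░█
·████░█
█████░█

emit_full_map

·██░░░░█
·░░░░░░█
·██@░░░█
·████░██
·████░██
█████░██
█████░██
██░░░┼██
██░░░░██
██░░░░██
██░░░░██
██░░░░██
██░░░░██
████████
████████

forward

·······
·██░░░·
·██░░░░
·░░@░░░
·██░░░░
·████░█
·████░█

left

·······
·███░░░
·███░░░
·░░@░░░
·███░░░
·█████░
··████░

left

·······
·████░░
·████░░
·░░@░░░
·████░░
·██████
···████

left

·······
·█████░
·█████░
·░░@░░░
·█████░
·██████
····███

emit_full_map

█████░░░··
█████░░░░█
░░@░░░░░░█
█████░░░░█
███████░██
···████░██
··█████░██
··█████░██
··██░░░┼██
··██░░░░██
··██░░░░██
··██░░░░██
··██░░░░██
··██░░░░██
··████████
··████████

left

·······
·██████
·██████
·░░@░░░
·██████
·██████
·····██

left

·······
·██████
·██████
·░░@░░░
·██████
·██████
······█

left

·······
·██████
·██████
·░░@░░░
·██████
·██████
·······

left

·······
·░█████
·░█████
·░░@░░░
·░█████
·░█████
·······

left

·······
·█░████
·█░████
·░░@░░░
·█░████
·█░████
·······

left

·······
·██░███
·██░███
·░░@░░░
·██░███
·██░███
·······

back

·██░███
·██░███
·░░░░░░
·██@███
·██░███
·██░██·
·······

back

·██░███
·░░░░░░
·██░███
·██@███
·██░██·
·██░██·
·······

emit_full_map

██░████████░░░··
██░████████░░░░█
░░░░░░░░░░░░░░░█
██░████████░░░░█
██@██████████░██
██░██····████░██
██░██···█████░██
········█████░██
········██░░░┼██
········██░░░░██
········██░░░░██
········██░░░░██
········██░░░░██
········██░░░░██
········████████
········████████

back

·░░░░░░
·██░███
·██░███
·██@██·
·██░██·
·██░██·
·······

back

·██░███
·██░███
·██░██·
·██@██·
·██░██·
·██░██·
·······

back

·██░███
·██░██·
·██░██·
·██@██·
·██░██·
·░░░░░·
·······

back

·██░██·
·██░██·
·██░██·
·██@██·
·░░░░░·
·░░░░░·
·······

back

·██░██·
·██░██·
·██░██·
·░░@░░·
·░░░░░·
·░░░░░·
·······

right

██░██··
██░███·
██░███·
░░░@░█·
░░░░░█·
░░░░░█·
·······

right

█░██···
█░████·
█░████·
░░░@██·
░░░░██·
░░░░██·
·······

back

█░████·
█░████·
░░░░██·
░░░@██·
░░░░██·
·░░░██·
·······

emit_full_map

██░████████░░░··
██░████████░░░░█
░░░░░░░░░░░░░░░█
██░████████░░░░█
██░██████████░██
██░██····████░██
██░██···█████░██
██░████·█████░██
██░████·██░░░┼██
░░░░░██·██░░░░██
░░░░@██·██░░░░██
░░░░░██·██░░░░██
··░░░██·██░░░░██
········██░░░░██
········████████
········████████


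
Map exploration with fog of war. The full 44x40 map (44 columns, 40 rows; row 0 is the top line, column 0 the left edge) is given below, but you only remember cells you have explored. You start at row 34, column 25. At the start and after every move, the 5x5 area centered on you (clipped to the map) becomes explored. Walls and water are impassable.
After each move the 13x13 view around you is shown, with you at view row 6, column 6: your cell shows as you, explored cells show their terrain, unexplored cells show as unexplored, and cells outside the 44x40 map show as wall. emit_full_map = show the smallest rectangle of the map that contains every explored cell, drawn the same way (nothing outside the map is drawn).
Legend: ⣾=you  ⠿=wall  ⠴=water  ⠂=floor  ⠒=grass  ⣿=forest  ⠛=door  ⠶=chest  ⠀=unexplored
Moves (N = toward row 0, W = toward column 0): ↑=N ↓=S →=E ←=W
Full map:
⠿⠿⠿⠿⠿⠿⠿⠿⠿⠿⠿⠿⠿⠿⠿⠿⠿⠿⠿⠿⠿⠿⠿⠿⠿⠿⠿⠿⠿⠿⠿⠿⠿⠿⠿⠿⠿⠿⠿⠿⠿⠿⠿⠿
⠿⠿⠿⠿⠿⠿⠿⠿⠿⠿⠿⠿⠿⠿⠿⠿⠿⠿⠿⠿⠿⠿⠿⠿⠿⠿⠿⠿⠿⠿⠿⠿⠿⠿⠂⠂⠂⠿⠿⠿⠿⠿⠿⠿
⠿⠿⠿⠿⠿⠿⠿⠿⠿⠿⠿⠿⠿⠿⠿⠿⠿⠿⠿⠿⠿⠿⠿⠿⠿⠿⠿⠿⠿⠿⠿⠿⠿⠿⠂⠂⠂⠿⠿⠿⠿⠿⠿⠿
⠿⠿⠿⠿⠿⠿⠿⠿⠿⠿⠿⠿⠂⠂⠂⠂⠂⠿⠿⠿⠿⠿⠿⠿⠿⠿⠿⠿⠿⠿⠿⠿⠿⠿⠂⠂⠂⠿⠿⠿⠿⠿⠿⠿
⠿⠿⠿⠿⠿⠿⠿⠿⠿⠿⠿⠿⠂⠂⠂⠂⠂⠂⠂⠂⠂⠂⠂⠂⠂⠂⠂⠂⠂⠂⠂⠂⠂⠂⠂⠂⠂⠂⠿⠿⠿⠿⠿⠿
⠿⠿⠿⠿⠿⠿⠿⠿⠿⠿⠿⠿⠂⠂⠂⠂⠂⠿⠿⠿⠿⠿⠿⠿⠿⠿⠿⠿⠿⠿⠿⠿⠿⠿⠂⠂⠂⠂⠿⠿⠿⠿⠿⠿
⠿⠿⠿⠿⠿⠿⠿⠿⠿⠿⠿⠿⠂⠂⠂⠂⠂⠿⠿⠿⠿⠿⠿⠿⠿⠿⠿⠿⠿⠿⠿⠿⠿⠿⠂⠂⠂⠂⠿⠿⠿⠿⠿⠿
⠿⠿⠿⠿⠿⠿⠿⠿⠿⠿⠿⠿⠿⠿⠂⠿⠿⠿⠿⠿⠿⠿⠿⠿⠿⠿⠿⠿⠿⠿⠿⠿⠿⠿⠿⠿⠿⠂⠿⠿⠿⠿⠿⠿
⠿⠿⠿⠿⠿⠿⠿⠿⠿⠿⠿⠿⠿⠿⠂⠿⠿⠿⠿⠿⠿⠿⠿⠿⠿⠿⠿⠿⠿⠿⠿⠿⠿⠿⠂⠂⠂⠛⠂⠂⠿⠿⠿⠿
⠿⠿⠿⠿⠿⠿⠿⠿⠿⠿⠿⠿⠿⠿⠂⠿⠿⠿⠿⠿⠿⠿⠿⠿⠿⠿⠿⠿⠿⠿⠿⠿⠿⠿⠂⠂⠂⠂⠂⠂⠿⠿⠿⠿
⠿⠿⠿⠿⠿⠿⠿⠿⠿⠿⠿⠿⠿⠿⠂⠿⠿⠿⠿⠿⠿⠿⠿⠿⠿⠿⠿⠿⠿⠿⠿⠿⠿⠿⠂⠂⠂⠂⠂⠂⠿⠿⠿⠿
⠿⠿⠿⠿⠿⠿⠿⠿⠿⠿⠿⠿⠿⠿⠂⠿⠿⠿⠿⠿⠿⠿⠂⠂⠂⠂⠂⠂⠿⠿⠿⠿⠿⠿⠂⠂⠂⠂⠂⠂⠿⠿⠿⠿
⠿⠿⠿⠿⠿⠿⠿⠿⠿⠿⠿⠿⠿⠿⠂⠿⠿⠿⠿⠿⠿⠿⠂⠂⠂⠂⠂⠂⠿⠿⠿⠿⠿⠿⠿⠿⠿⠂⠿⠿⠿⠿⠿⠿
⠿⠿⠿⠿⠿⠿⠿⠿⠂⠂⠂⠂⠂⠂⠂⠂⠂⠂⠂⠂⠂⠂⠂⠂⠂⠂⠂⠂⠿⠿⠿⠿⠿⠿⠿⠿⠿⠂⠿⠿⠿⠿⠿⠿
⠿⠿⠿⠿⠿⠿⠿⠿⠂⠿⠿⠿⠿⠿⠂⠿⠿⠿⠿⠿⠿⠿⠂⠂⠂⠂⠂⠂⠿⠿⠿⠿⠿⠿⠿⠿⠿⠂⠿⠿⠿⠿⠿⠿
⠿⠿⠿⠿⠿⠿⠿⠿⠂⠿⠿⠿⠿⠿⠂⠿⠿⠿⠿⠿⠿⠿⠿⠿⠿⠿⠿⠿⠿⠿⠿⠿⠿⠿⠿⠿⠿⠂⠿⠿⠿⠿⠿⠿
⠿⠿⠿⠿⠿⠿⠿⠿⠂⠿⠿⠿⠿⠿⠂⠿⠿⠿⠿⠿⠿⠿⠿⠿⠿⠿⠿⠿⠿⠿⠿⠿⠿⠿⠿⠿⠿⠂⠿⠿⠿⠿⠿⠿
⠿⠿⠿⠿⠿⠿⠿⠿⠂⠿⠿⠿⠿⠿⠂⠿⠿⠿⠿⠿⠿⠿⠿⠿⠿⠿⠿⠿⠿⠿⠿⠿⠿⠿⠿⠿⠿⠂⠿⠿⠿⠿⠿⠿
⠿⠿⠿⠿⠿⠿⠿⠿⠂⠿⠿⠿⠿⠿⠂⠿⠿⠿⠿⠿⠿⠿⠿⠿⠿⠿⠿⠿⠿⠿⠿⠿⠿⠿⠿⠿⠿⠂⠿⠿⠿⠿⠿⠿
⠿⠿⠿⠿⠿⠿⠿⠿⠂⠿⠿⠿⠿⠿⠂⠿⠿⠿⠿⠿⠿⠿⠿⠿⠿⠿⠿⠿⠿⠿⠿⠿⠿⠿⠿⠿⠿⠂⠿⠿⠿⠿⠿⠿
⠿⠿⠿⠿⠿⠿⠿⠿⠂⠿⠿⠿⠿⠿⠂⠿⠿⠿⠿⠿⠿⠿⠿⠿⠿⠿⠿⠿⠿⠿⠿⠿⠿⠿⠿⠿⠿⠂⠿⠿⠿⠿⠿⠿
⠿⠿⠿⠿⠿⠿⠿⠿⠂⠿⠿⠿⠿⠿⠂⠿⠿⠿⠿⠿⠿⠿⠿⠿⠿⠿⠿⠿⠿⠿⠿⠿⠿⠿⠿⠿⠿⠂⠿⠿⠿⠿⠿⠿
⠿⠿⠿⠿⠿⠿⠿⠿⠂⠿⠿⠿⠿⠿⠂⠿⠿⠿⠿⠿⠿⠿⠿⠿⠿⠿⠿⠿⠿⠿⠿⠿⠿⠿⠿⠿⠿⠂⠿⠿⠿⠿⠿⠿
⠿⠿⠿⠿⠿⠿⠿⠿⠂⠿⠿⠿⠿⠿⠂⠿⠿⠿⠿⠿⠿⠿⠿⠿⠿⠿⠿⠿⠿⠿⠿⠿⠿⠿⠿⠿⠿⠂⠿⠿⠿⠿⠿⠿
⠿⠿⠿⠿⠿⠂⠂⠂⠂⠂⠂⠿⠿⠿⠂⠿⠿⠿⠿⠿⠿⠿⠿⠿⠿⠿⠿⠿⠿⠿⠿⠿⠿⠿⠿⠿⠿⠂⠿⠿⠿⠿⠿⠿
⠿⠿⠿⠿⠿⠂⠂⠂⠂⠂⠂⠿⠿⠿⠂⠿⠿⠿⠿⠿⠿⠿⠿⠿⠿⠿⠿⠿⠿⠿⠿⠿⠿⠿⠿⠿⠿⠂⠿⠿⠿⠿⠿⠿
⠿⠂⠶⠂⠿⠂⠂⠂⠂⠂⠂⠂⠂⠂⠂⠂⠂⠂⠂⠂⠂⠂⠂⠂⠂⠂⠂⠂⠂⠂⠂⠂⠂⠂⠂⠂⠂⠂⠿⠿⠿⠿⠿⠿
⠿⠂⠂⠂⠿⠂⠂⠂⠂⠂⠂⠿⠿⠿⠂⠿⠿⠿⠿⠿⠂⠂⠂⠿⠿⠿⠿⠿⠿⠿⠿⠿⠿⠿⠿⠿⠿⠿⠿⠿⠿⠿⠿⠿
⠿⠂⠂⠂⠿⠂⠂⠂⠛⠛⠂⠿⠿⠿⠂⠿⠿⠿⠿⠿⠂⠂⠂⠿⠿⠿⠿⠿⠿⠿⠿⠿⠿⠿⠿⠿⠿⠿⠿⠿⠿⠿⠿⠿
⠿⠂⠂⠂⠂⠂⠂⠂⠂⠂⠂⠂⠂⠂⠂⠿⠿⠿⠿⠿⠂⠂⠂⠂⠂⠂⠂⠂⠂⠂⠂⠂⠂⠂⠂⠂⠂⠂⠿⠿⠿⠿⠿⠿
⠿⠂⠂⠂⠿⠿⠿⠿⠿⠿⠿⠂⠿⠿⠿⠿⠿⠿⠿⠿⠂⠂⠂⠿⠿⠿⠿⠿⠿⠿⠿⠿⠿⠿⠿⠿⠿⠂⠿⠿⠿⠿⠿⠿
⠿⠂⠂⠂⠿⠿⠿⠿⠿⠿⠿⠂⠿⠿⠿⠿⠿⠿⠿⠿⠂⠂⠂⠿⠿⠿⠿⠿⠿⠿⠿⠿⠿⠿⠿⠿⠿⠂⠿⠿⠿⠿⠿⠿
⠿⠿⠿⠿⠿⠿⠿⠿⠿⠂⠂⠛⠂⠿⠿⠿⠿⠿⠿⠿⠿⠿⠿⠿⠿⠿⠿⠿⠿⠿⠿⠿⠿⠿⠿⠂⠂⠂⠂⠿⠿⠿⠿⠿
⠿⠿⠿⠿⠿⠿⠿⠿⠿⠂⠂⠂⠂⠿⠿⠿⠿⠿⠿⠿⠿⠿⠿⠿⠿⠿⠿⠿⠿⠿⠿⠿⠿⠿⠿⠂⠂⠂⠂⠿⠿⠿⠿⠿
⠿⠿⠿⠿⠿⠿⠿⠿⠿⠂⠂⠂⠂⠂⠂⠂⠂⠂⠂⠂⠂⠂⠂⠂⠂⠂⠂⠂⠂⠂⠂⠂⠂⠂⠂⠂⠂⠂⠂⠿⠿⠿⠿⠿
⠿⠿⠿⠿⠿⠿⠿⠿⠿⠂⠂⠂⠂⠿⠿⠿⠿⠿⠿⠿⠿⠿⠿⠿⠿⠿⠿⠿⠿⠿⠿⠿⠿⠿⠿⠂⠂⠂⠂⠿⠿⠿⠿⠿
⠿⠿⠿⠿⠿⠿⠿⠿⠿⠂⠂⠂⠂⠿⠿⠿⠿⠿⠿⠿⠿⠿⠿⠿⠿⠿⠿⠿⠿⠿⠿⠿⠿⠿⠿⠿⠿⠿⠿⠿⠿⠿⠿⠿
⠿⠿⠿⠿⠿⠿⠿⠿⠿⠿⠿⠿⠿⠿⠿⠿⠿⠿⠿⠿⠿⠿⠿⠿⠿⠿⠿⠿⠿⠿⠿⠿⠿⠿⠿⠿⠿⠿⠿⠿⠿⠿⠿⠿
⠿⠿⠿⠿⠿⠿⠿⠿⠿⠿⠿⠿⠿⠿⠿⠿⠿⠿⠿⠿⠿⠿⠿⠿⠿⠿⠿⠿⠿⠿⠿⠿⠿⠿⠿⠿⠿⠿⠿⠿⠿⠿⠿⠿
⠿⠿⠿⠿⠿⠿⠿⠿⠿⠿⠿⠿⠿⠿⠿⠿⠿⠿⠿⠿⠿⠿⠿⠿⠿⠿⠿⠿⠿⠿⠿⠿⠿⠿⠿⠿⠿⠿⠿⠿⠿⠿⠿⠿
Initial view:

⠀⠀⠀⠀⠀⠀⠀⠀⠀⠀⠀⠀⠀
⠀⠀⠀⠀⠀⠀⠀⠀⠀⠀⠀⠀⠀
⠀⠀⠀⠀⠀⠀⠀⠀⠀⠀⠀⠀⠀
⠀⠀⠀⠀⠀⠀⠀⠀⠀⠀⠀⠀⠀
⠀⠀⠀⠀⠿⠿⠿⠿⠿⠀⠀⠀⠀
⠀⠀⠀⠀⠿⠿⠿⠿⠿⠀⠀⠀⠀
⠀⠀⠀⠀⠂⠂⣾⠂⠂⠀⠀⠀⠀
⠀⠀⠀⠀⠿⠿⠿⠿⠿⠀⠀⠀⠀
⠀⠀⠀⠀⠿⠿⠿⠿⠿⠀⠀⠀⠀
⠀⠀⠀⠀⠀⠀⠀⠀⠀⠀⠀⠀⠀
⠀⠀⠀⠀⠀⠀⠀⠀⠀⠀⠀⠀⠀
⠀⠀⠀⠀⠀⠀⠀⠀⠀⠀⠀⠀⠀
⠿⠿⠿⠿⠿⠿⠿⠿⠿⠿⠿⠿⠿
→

⠀⠀⠀⠀⠀⠀⠀⠀⠀⠀⠀⠀⠀
⠀⠀⠀⠀⠀⠀⠀⠀⠀⠀⠀⠀⠀
⠀⠀⠀⠀⠀⠀⠀⠀⠀⠀⠀⠀⠀
⠀⠀⠀⠀⠀⠀⠀⠀⠀⠀⠀⠀⠀
⠀⠀⠀⠿⠿⠿⠿⠿⠿⠀⠀⠀⠀
⠀⠀⠀⠿⠿⠿⠿⠿⠿⠀⠀⠀⠀
⠀⠀⠀⠂⠂⠂⣾⠂⠂⠀⠀⠀⠀
⠀⠀⠀⠿⠿⠿⠿⠿⠿⠀⠀⠀⠀
⠀⠀⠀⠿⠿⠿⠿⠿⠿⠀⠀⠀⠀
⠀⠀⠀⠀⠀⠀⠀⠀⠀⠀⠀⠀⠀
⠀⠀⠀⠀⠀⠀⠀⠀⠀⠀⠀⠀⠀
⠀⠀⠀⠀⠀⠀⠀⠀⠀⠀⠀⠀⠀
⠿⠿⠿⠿⠿⠿⠿⠿⠿⠿⠿⠿⠿

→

⠀⠀⠀⠀⠀⠀⠀⠀⠀⠀⠀⠀⠀
⠀⠀⠀⠀⠀⠀⠀⠀⠀⠀⠀⠀⠀
⠀⠀⠀⠀⠀⠀⠀⠀⠀⠀⠀⠀⠀
⠀⠀⠀⠀⠀⠀⠀⠀⠀⠀⠀⠀⠀
⠀⠀⠿⠿⠿⠿⠿⠿⠿⠀⠀⠀⠀
⠀⠀⠿⠿⠿⠿⠿⠿⠿⠀⠀⠀⠀
⠀⠀⠂⠂⠂⠂⣾⠂⠂⠀⠀⠀⠀
⠀⠀⠿⠿⠿⠿⠿⠿⠿⠀⠀⠀⠀
⠀⠀⠿⠿⠿⠿⠿⠿⠿⠀⠀⠀⠀
⠀⠀⠀⠀⠀⠀⠀⠀⠀⠀⠀⠀⠀
⠀⠀⠀⠀⠀⠀⠀⠀⠀⠀⠀⠀⠀
⠀⠀⠀⠀⠀⠀⠀⠀⠀⠀⠀⠀⠀
⠿⠿⠿⠿⠿⠿⠿⠿⠿⠿⠿⠿⠿

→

⠀⠀⠀⠀⠀⠀⠀⠀⠀⠀⠀⠀⠀
⠀⠀⠀⠀⠀⠀⠀⠀⠀⠀⠀⠀⠀
⠀⠀⠀⠀⠀⠀⠀⠀⠀⠀⠀⠀⠀
⠀⠀⠀⠀⠀⠀⠀⠀⠀⠀⠀⠀⠀
⠀⠿⠿⠿⠿⠿⠿⠿⠿⠀⠀⠀⠀
⠀⠿⠿⠿⠿⠿⠿⠿⠿⠀⠀⠀⠀
⠀⠂⠂⠂⠂⠂⣾⠂⠂⠀⠀⠀⠀
⠀⠿⠿⠿⠿⠿⠿⠿⠿⠀⠀⠀⠀
⠀⠿⠿⠿⠿⠿⠿⠿⠿⠀⠀⠀⠀
⠀⠀⠀⠀⠀⠀⠀⠀⠀⠀⠀⠀⠀
⠀⠀⠀⠀⠀⠀⠀⠀⠀⠀⠀⠀⠀
⠀⠀⠀⠀⠀⠀⠀⠀⠀⠀⠀⠀⠀
⠿⠿⠿⠿⠿⠿⠿⠿⠿⠿⠿⠿⠿

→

⠀⠀⠀⠀⠀⠀⠀⠀⠀⠀⠀⠀⠀
⠀⠀⠀⠀⠀⠀⠀⠀⠀⠀⠀⠀⠀
⠀⠀⠀⠀⠀⠀⠀⠀⠀⠀⠀⠀⠀
⠀⠀⠀⠀⠀⠀⠀⠀⠀⠀⠀⠀⠀
⠿⠿⠿⠿⠿⠿⠿⠿⠿⠀⠀⠀⠀
⠿⠿⠿⠿⠿⠿⠿⠿⠿⠀⠀⠀⠀
⠂⠂⠂⠂⠂⠂⣾⠂⠂⠀⠀⠀⠀
⠿⠿⠿⠿⠿⠿⠿⠿⠿⠀⠀⠀⠀
⠿⠿⠿⠿⠿⠿⠿⠿⠿⠀⠀⠀⠀
⠀⠀⠀⠀⠀⠀⠀⠀⠀⠀⠀⠀⠀
⠀⠀⠀⠀⠀⠀⠀⠀⠀⠀⠀⠀⠀
⠀⠀⠀⠀⠀⠀⠀⠀⠀⠀⠀⠀⠀
⠿⠿⠿⠿⠿⠿⠿⠿⠿⠿⠿⠿⠿

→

⠀⠀⠀⠀⠀⠀⠀⠀⠀⠀⠀⠀⠀
⠀⠀⠀⠀⠀⠀⠀⠀⠀⠀⠀⠀⠀
⠀⠀⠀⠀⠀⠀⠀⠀⠀⠀⠀⠀⠀
⠀⠀⠀⠀⠀⠀⠀⠀⠀⠀⠀⠀⠀
⠿⠿⠿⠿⠿⠿⠿⠿⠿⠀⠀⠀⠀
⠿⠿⠿⠿⠿⠿⠿⠿⠿⠀⠀⠀⠀
⠂⠂⠂⠂⠂⠂⣾⠂⠂⠀⠀⠀⠀
⠿⠿⠿⠿⠿⠿⠿⠿⠿⠀⠀⠀⠀
⠿⠿⠿⠿⠿⠿⠿⠿⠿⠀⠀⠀⠀
⠀⠀⠀⠀⠀⠀⠀⠀⠀⠀⠀⠀⠀
⠀⠀⠀⠀⠀⠀⠀⠀⠀⠀⠀⠀⠀
⠀⠀⠀⠀⠀⠀⠀⠀⠀⠀⠀⠀⠀
⠿⠿⠿⠿⠿⠿⠿⠿⠿⠿⠿⠿⠿

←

⠀⠀⠀⠀⠀⠀⠀⠀⠀⠀⠀⠀⠀
⠀⠀⠀⠀⠀⠀⠀⠀⠀⠀⠀⠀⠀
⠀⠀⠀⠀⠀⠀⠀⠀⠀⠀⠀⠀⠀
⠀⠀⠀⠀⠀⠀⠀⠀⠀⠀⠀⠀⠀
⠿⠿⠿⠿⠿⠿⠿⠿⠿⠿⠀⠀⠀
⠿⠿⠿⠿⠿⠿⠿⠿⠿⠿⠀⠀⠀
⠂⠂⠂⠂⠂⠂⣾⠂⠂⠂⠀⠀⠀
⠿⠿⠿⠿⠿⠿⠿⠿⠿⠿⠀⠀⠀
⠿⠿⠿⠿⠿⠿⠿⠿⠿⠿⠀⠀⠀
⠀⠀⠀⠀⠀⠀⠀⠀⠀⠀⠀⠀⠀
⠀⠀⠀⠀⠀⠀⠀⠀⠀⠀⠀⠀⠀
⠀⠀⠀⠀⠀⠀⠀⠀⠀⠀⠀⠀⠀
⠿⠿⠿⠿⠿⠿⠿⠿⠿⠿⠿⠿⠿


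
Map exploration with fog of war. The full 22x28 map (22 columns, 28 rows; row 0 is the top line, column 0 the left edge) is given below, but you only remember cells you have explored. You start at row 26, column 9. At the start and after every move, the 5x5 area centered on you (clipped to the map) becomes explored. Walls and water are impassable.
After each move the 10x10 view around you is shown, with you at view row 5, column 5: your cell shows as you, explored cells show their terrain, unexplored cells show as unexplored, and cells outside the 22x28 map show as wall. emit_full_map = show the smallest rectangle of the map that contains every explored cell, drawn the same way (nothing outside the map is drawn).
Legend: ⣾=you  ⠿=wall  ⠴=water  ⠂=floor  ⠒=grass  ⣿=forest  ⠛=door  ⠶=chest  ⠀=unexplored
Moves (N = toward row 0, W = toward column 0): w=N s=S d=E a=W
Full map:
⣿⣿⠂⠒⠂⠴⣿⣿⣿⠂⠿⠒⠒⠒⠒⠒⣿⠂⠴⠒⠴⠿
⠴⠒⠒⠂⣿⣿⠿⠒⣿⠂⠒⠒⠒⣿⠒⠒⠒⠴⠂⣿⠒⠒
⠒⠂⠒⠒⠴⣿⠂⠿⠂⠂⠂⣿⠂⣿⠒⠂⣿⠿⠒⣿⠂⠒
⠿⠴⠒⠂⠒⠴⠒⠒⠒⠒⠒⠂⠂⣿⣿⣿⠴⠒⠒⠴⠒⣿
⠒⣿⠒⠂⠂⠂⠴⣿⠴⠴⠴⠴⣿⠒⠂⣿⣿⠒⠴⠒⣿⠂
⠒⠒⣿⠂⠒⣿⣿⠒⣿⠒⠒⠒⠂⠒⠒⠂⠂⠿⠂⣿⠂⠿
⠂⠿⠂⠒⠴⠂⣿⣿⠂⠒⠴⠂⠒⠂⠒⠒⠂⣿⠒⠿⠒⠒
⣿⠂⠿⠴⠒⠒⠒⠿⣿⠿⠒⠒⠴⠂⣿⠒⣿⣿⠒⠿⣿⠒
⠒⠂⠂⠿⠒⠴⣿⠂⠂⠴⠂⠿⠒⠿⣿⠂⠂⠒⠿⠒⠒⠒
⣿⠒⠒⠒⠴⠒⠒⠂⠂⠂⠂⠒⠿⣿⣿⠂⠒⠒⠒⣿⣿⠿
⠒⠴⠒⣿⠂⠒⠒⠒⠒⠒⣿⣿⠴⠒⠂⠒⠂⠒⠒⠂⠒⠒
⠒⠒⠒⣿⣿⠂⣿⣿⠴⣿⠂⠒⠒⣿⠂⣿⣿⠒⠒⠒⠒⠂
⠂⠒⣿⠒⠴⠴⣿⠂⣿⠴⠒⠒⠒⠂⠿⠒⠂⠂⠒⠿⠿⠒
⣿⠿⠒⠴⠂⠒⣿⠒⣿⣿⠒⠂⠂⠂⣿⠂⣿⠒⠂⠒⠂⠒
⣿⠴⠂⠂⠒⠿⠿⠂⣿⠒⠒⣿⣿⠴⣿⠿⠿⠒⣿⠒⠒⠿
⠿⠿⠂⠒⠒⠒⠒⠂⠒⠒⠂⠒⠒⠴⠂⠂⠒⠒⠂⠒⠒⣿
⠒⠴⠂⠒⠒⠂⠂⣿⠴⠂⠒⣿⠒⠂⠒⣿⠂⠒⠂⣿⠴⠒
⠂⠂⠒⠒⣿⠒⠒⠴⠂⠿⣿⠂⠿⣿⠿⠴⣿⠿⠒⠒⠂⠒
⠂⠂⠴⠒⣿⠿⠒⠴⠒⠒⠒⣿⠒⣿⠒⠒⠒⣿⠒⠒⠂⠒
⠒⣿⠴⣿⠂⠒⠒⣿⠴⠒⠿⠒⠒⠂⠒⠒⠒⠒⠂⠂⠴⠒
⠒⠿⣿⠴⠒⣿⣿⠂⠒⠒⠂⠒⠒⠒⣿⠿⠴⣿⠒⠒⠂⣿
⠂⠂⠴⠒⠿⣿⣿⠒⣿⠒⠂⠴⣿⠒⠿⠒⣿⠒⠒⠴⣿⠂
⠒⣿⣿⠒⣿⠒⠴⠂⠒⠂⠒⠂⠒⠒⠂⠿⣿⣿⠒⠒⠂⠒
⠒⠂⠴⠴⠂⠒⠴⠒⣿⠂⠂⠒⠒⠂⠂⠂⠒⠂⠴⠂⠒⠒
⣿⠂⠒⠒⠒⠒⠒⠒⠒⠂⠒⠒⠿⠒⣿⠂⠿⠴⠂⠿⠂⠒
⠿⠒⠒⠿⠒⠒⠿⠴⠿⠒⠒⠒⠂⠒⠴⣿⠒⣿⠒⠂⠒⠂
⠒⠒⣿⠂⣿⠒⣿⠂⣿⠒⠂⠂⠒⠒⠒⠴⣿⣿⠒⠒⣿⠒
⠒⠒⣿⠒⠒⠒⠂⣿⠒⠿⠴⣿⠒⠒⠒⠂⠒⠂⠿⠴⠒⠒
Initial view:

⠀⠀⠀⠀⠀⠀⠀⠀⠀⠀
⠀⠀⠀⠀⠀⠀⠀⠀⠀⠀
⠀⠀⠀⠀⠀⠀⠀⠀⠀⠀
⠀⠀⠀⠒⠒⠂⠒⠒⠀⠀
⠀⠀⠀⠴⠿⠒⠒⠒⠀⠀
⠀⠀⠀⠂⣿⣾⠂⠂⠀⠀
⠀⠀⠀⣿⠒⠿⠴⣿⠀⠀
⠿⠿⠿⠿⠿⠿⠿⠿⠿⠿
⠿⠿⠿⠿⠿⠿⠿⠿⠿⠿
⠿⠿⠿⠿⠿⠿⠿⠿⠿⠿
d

⠀⠀⠀⠀⠀⠀⠀⠀⠀⠀
⠀⠀⠀⠀⠀⠀⠀⠀⠀⠀
⠀⠀⠀⠀⠀⠀⠀⠀⠀⠀
⠀⠀⠒⠒⠂⠒⠒⠿⠀⠀
⠀⠀⠴⠿⠒⠒⠒⠂⠀⠀
⠀⠀⠂⣿⠒⣾⠂⠒⠀⠀
⠀⠀⣿⠒⠿⠴⣿⠒⠀⠀
⠿⠿⠿⠿⠿⠿⠿⠿⠿⠿
⠿⠿⠿⠿⠿⠿⠿⠿⠿⠿
⠿⠿⠿⠿⠿⠿⠿⠿⠿⠿

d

⠀⠀⠀⠀⠀⠀⠀⠀⠀⠀
⠀⠀⠀⠀⠀⠀⠀⠀⠀⠀
⠀⠀⠀⠀⠀⠀⠀⠀⠀⠀
⠀⠒⠒⠂⠒⠒⠿⠒⠀⠀
⠀⠴⠿⠒⠒⠒⠂⠒⠀⠀
⠀⠂⣿⠒⠂⣾⠒⠒⠀⠀
⠀⣿⠒⠿⠴⣿⠒⠒⠀⠀
⠿⠿⠿⠿⠿⠿⠿⠿⠿⠿
⠿⠿⠿⠿⠿⠿⠿⠿⠿⠿
⠿⠿⠿⠿⠿⠿⠿⠿⠿⠿

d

⠀⠀⠀⠀⠀⠀⠀⠀⠀⠀
⠀⠀⠀⠀⠀⠀⠀⠀⠀⠀
⠀⠀⠀⠀⠀⠀⠀⠀⠀⠀
⠒⠒⠂⠒⠒⠿⠒⣿⠀⠀
⠴⠿⠒⠒⠒⠂⠒⠴⠀⠀
⠂⣿⠒⠂⠂⣾⠒⠒⠀⠀
⣿⠒⠿⠴⣿⠒⠒⠒⠀⠀
⠿⠿⠿⠿⠿⠿⠿⠿⠿⠿
⠿⠿⠿⠿⠿⠿⠿⠿⠿⠿
⠿⠿⠿⠿⠿⠿⠿⠿⠿⠿

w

⠀⠀⠀⠀⠀⠀⠀⠀⠀⠀
⠀⠀⠀⠀⠀⠀⠀⠀⠀⠀
⠀⠀⠀⠀⠀⠀⠀⠀⠀⠀
⠀⠀⠀⠂⠒⠒⠂⠂⠀⠀
⠒⠒⠂⠒⠒⠿⠒⣿⠀⠀
⠴⠿⠒⠒⠒⣾⠒⠴⠀⠀
⠂⣿⠒⠂⠂⠒⠒⠒⠀⠀
⣿⠒⠿⠴⣿⠒⠒⠒⠀⠀
⠿⠿⠿⠿⠿⠿⠿⠿⠿⠿
⠿⠿⠿⠿⠿⠿⠿⠿⠿⠿

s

⠀⠀⠀⠀⠀⠀⠀⠀⠀⠀
⠀⠀⠀⠀⠀⠀⠀⠀⠀⠀
⠀⠀⠀⠂⠒⠒⠂⠂⠀⠀
⠒⠒⠂⠒⠒⠿⠒⣿⠀⠀
⠴⠿⠒⠒⠒⠂⠒⠴⠀⠀
⠂⣿⠒⠂⠂⣾⠒⠒⠀⠀
⣿⠒⠿⠴⣿⠒⠒⠒⠀⠀
⠿⠿⠿⠿⠿⠿⠿⠿⠿⠿
⠿⠿⠿⠿⠿⠿⠿⠿⠿⠿
⠿⠿⠿⠿⠿⠿⠿⠿⠿⠿

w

⠀⠀⠀⠀⠀⠀⠀⠀⠀⠀
⠀⠀⠀⠀⠀⠀⠀⠀⠀⠀
⠀⠀⠀⠀⠀⠀⠀⠀⠀⠀
⠀⠀⠀⠂⠒⠒⠂⠂⠀⠀
⠒⠒⠂⠒⠒⠿⠒⣿⠀⠀
⠴⠿⠒⠒⠒⣾⠒⠴⠀⠀
⠂⣿⠒⠂⠂⠒⠒⠒⠀⠀
⣿⠒⠿⠴⣿⠒⠒⠒⠀⠀
⠿⠿⠿⠿⠿⠿⠿⠿⠿⠿
⠿⠿⠿⠿⠿⠿⠿⠿⠿⠿

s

⠀⠀⠀⠀⠀⠀⠀⠀⠀⠀
⠀⠀⠀⠀⠀⠀⠀⠀⠀⠀
⠀⠀⠀⠂⠒⠒⠂⠂⠀⠀
⠒⠒⠂⠒⠒⠿⠒⣿⠀⠀
⠴⠿⠒⠒⠒⠂⠒⠴⠀⠀
⠂⣿⠒⠂⠂⣾⠒⠒⠀⠀
⣿⠒⠿⠴⣿⠒⠒⠒⠀⠀
⠿⠿⠿⠿⠿⠿⠿⠿⠿⠿
⠿⠿⠿⠿⠿⠿⠿⠿⠿⠿
⠿⠿⠿⠿⠿⠿⠿⠿⠿⠿

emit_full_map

⠀⠀⠀⠂⠒⠒⠂⠂
⠒⠒⠂⠒⠒⠿⠒⣿
⠴⠿⠒⠒⠒⠂⠒⠴
⠂⣿⠒⠂⠂⣾⠒⠒
⣿⠒⠿⠴⣿⠒⠒⠒
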